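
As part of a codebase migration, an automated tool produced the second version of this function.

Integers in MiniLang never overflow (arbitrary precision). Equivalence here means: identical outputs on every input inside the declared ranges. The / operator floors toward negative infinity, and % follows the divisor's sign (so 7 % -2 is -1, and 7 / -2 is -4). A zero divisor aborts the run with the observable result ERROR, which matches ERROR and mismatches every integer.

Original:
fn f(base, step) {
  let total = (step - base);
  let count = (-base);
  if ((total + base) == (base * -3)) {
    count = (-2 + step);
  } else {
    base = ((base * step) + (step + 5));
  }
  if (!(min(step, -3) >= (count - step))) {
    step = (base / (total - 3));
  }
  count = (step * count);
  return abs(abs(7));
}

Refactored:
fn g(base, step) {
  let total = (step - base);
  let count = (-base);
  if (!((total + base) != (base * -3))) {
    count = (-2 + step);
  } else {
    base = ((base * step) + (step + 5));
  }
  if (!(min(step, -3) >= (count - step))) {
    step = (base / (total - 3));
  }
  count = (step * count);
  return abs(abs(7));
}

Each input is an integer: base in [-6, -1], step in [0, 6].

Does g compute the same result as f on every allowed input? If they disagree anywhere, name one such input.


The two are interchangeable: boolean connective usage differs, and comparison usage differs, and every declared input agrees.
One worked example (base=-1, step=6) — f: total = 7; count = 1; ((total + base) == (base * -3)) -> false; base = 5; (!(min(step, -3) >= (count - step))) -> false; count = 6; return 7; g: total = 7; count = 1; (!((total + base) != (base * -3))) -> false; base = 5; (!(min(step, -3) >= (count - step))) -> false; count = 6; return 7; agreement on 7.
An exhaustive pass over the 42 declared inputs shows identical outputs.
verdict: equivalent


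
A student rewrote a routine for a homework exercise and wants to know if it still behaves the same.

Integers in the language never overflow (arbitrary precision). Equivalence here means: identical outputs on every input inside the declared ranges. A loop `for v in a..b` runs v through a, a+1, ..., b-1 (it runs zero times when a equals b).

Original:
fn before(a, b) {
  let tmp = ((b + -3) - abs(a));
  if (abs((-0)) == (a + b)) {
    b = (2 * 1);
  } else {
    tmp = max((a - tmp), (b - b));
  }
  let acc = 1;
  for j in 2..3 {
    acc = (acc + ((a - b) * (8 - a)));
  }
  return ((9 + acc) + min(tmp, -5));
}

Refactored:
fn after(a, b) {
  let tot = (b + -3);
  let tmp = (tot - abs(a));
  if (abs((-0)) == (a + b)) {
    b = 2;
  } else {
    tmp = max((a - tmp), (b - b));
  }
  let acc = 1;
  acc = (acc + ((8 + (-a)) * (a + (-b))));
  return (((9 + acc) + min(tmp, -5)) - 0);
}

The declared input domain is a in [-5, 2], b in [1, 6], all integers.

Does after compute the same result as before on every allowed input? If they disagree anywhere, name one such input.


Equivalent — the differences include arithmetic usage differs, and loop structure differs, and local variable names differ, and constant usage differs, yet no declared input distinguishes the two.
Tracing a=-1, b=2: before: tmp=-2, then (abs((-0)) == (a + b)) is false, then tmp=1, then acc=1, then (j=2), then acc=-26, then returns -22 | after: tot=-1, then tmp=-2, then (abs((-0)) == (a + b)) is false, then tmp=1, then acc=1, then acc=-26, then returns -22 — matching result -22.
Across all 48 domain points the two functions coincide.
verdict: equivalent


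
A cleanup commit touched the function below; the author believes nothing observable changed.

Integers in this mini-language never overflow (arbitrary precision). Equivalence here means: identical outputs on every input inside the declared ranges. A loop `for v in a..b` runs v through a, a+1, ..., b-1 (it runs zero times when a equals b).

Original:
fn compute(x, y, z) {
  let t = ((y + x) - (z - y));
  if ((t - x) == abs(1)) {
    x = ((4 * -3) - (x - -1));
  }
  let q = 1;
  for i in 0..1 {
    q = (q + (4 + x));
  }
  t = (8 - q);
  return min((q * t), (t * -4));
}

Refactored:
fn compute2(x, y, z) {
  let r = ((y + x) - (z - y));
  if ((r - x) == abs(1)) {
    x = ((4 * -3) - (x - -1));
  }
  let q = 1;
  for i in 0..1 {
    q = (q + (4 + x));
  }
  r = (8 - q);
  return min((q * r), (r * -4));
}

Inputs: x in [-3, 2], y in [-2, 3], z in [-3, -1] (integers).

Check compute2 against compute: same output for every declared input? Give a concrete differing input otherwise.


The two are interchangeable: local variable names differ, and every declared input agrees.
As a probe, take x=0, y=1, z=-3: compute runs t=5, then ((t - x) == abs(1)) is false, then q=1, then (i=0), then q=5, then t=3, then returns -12; compute2 runs r=5, then ((r - x) == abs(1)) is false, then q=1, then (i=0), then q=5, then r=3, then returns -12; both end at -12.
Every one of the 108 inputs gives matching results.
verdict: equivalent


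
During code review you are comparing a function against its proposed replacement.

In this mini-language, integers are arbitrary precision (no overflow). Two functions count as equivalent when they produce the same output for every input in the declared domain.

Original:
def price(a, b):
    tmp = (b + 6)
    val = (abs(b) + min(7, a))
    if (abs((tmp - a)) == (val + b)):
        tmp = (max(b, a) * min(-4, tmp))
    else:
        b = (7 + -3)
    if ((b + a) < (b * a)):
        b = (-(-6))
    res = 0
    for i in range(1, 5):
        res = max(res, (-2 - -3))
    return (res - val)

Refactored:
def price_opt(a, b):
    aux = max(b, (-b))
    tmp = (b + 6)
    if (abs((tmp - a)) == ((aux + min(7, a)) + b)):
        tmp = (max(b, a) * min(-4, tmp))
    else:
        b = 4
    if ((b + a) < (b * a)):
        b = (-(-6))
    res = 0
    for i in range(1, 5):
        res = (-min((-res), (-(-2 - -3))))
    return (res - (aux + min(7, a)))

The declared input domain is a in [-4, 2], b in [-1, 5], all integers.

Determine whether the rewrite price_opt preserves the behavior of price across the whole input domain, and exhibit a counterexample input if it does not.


Equivalent — the differences include constant usage differs; and local variable names differ; and min/max/abs usage differs, yet no declared input distinguishes the two.
As a probe, take a=-3, b=4: price runs tmp := 10 | val := 1 | (abs((tmp - a)) == (val + b)): false | b := 4 | ((b + a) < (b * a)): false | res := 0 | iter i=1: | res := 1 | iter i=2: | res := 1 | iter i=3: | res := 1 | iter i=4: | res := 1 | result 0; price_opt runs aux := 4 | tmp := 10 | (abs((tmp - a)) == ((aux + min(7, a)) + b)): false | b := 4 | ((b + a) < (b * a)): false | res := 0 | iter i=1: | res := 1 | iter i=2: | res := 1 | iter i=3: | res := 1 | iter i=4: | res := 1 | result 0; both end at 0.
Every one of the 49 inputs gives matching results.
verdict: equivalent


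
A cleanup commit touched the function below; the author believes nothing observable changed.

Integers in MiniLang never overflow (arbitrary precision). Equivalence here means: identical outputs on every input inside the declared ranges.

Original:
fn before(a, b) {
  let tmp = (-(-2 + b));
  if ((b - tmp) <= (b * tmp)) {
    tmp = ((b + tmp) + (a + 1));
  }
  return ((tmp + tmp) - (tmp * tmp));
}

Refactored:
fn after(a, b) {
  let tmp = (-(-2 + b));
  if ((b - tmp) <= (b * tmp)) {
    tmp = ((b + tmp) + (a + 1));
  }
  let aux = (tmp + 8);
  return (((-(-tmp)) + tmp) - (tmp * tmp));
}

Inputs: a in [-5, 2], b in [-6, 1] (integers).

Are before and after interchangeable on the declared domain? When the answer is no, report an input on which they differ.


Equivalent — the differences include statement counts differ, constant usage differs, arithmetic usage differs, local variable names differ, yet no declared input distinguishes the two.
One worked example (a=-4, b=-2) — before: tmp becomes 4; next ((b - tmp) <= (b * tmp)) evaluates to false; next final value -8; after: tmp becomes 4; next ((b - tmp) <= (b * tmp)) evaluates to false; next aux becomes 12; next final value -8; agreement on -8.
Sweeping the whole domain (64 inputs) finds no disagreement.
verdict: equivalent


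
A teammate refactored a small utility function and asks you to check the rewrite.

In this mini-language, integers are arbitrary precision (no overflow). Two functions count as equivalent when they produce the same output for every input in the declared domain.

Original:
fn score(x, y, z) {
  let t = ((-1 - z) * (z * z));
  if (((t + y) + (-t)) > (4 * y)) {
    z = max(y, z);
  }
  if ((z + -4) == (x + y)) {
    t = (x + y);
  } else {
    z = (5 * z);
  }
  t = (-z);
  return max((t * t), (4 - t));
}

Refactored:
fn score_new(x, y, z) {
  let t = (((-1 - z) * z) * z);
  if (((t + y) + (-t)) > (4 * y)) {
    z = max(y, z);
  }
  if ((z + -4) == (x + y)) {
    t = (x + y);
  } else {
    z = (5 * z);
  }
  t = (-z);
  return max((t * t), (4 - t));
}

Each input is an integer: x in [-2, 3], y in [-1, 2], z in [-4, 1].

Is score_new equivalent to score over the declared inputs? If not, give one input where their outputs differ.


The two versions differ — the changes include same computation, different form.
As a probe, take x=2, y=0, z=0: score runs t becomes 0; next (((t + y) + (-t)) > (4 * y)) evaluates to false; next ((z + -4) == (x + y)) evaluates to false; next z becomes 0; next t becomes 0; next final value 4; score_new runs t becomes 0; next (((t + y) + (-t)) > (4 * y)) evaluates to false; next ((z + -4) == (x + y)) evaluates to false; next z becomes 0; next t becomes 0; next final value 4; both end at 4.
Sweeping the whole domain (144 inputs) finds no disagreement.
verdict: equivalent


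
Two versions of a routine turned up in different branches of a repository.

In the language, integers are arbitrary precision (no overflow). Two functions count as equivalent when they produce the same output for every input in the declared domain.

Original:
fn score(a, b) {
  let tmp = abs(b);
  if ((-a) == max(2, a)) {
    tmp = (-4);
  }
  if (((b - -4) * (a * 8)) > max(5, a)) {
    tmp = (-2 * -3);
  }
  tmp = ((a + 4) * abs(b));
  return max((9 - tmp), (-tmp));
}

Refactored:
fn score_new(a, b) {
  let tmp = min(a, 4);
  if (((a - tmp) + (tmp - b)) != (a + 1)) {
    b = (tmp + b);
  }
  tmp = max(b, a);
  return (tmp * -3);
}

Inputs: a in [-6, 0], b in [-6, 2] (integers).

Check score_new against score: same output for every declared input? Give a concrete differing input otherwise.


Take a=-6, b=-6.
score: tmp := 6 | ((-a) == max(2, a)): false | (((b - -4) * (a * 8)) > max(5, a)): true | tmp := 6 | tmp := -12 | result 21
score_new: tmp := -6 | (((a - tmp) + (tmp - b)) != (a + 1)): true | b := -12 | tmp := -6 | result 18
21 against 18: the behavior changed.
verdict: not equivalent; witness: a=-6, b=-6


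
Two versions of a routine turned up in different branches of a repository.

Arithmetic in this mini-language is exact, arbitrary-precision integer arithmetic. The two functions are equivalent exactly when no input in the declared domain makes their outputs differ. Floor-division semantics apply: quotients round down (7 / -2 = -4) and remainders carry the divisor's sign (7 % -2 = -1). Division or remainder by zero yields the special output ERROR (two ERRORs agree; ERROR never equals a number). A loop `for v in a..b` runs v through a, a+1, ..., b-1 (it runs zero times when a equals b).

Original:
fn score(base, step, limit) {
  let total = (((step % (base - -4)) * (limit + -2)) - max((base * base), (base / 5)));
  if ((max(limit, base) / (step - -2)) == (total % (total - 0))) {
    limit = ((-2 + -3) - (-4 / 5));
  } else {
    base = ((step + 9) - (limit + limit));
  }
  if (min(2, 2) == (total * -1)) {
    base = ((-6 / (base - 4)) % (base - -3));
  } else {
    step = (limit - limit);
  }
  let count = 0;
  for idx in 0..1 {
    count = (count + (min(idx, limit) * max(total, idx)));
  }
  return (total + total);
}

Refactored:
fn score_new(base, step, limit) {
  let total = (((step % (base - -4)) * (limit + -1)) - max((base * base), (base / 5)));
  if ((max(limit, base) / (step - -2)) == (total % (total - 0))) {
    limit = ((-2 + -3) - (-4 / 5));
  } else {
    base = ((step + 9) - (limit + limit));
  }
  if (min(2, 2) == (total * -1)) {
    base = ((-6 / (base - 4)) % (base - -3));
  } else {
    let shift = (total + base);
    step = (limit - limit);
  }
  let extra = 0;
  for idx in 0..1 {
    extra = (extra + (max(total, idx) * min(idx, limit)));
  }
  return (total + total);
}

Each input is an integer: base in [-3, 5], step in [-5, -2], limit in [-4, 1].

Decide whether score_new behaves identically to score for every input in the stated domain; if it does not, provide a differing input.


Try base=-2, step=-5, limit=-4.
score: total becomes -10; next ((max(limit, base) / (step - -2)) == (total % (total - 0))) evaluates to true; next limit becomes -4; next (min(2, 2) == (total * -1)) evaluates to false; next step becomes 0; next count becomes 0; next at idx=0:; next count becomes 0; next final value -20
score_new: total becomes -9; next ((max(limit, base) / (step - -2)) == (total % (total - 0))) evaluates to true; next limit becomes -4; next (min(2, 2) == (total * -1)) evaluates to false; next shift becomes -11; next step becomes 0; next extra becomes 0; next at idx=0:; next extra becomes 0; next final value -18
-20 vs -18 — the two versions disagree here.
verdict: not equivalent; witness: base=-2, step=-5, limit=-4


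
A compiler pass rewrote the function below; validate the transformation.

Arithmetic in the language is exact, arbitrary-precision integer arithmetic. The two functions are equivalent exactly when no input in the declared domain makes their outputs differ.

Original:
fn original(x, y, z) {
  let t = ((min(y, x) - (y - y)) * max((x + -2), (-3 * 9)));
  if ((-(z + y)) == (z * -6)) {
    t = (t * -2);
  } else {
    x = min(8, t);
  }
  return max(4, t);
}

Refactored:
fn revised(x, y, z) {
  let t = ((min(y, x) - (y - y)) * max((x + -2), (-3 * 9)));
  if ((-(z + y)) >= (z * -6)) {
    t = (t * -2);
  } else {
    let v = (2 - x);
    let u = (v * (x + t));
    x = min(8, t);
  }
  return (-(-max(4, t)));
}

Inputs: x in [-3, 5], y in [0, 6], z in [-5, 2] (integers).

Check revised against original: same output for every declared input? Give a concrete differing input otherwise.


Consider the input x=-3, y=0, z=1.
original: t = 15; ((-(z + y)) == (z * -6)) -> false; x = 8; return 15
revised: t = 15; ((-(z + y)) >= (z * -6)) -> true; t = -30; return 4
15 against 4: the behavior changed.
verdict: not equivalent; witness: x=-3, y=0, z=1


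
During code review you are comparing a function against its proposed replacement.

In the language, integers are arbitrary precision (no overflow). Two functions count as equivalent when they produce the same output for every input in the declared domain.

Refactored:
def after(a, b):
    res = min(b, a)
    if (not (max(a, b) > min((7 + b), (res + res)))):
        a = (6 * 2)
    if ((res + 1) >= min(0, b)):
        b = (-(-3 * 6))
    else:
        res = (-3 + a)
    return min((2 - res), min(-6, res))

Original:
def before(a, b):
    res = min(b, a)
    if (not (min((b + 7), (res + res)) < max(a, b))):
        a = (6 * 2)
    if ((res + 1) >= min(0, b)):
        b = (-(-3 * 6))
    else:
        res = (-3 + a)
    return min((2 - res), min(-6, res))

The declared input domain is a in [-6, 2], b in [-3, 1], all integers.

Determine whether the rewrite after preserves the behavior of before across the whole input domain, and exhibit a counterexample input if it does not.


Although comparison usage differs, 45/45 inputs agree.
verdict: equivalent


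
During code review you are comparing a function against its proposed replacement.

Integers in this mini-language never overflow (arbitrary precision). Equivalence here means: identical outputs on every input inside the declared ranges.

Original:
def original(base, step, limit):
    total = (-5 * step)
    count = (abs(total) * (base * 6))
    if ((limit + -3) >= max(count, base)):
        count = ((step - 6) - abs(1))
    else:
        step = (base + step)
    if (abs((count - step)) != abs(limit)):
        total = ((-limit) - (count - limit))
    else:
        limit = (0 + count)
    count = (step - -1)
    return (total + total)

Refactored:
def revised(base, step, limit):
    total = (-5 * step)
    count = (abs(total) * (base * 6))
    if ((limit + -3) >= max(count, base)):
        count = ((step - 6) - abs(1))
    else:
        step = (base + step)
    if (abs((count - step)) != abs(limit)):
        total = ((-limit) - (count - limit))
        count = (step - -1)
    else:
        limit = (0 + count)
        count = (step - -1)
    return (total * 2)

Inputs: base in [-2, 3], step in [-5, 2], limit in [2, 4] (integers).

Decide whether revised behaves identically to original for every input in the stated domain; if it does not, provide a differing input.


Although arithmetic usage differs, plus statement counts differ, plus constant usage differs, 144/144 inputs agree.
verdict: equivalent


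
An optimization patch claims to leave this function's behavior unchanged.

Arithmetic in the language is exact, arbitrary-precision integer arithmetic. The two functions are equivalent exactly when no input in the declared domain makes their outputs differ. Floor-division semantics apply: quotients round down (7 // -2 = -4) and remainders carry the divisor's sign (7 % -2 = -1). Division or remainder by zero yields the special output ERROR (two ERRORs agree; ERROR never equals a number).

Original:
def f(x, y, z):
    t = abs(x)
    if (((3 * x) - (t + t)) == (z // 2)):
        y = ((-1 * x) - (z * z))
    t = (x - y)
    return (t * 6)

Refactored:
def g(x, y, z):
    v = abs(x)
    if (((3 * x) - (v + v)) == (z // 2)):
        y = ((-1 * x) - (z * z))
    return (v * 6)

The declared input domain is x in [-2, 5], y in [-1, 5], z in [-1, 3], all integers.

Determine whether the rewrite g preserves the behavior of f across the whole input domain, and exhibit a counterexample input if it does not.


Take x=-2, y=-1, z=-1.
f: t becomes 2; next (((3 * x) - (t + t)) == (z // 2)) evaluates to false; next t becomes -1; next final value -6
g: v becomes 2; next (((3 * x) - (v + v)) == (z // 2)) evaluates to false; next final value 12
-6 against 12: the behavior changed.
verdict: not equivalent; witness: x=-2, y=-1, z=-1


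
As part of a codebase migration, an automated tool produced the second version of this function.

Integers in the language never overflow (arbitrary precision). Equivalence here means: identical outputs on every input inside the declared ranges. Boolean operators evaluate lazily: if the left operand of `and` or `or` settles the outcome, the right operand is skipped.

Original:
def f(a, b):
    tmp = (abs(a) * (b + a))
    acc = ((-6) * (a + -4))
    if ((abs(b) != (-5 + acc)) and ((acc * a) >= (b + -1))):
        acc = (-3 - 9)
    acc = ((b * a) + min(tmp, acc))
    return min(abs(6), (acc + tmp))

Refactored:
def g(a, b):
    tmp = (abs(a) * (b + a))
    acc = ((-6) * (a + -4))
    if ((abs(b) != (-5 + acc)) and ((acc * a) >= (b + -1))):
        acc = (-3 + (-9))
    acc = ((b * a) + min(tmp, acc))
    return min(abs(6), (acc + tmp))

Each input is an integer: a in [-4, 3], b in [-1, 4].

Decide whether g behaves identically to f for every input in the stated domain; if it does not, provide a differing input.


Reading the diff, among the changes: arithmetic usage differs.
One worked example (a=-2, b=1) — f: tmp=-2, then acc=36, then ((abs(b) != (-5 + acc)) and ((acc * a) >= (b + -1))) is false, then acc=-4, then returns -6; g: tmp=-2, then acc=36, then ((abs(b) != (-5 + acc)) and ((acc * a) >= (b + -1))) is false, then acc=-4, then returns -6; agreement on -6.
An exhaustive pass over the 48 declared inputs shows identical outputs.
verdict: equivalent


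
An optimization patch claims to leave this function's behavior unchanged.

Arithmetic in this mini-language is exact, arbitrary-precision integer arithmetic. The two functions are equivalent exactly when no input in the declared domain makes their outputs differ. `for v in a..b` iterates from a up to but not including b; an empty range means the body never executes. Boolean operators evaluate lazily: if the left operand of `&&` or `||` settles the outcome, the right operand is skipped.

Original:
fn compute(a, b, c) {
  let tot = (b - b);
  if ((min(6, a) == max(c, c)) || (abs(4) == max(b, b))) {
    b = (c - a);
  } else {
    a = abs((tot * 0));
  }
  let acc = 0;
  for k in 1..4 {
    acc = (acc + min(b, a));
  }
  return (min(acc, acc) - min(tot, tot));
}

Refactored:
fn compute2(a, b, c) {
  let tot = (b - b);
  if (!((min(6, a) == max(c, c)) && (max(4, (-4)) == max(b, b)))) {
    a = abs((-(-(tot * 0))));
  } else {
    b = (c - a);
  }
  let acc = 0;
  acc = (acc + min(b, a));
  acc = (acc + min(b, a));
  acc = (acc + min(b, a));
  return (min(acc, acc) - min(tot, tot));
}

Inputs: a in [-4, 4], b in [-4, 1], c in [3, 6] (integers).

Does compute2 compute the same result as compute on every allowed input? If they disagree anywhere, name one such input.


There is a counterexample at a=3, b=-4, c=3: 0 on one side, -12 on the other.
compute: tot=0, then ((min(6, a) == max(c, c)) || (abs(4) == max(b, b))) is true, then b=0, then acc=0, then (k=1), then acc=0, then (k=2), then acc=0, then (k=3), then acc=0, then returns 0
compute2: tot=0, then (!((min(6, a) == max(c, c)) && (max(4, (-4)) == max(b, b)))) is true, then a=0, then acc=0, then acc=-4, then acc=-8, then acc=-12, then returns -12
verdict: not equivalent; witness: a=3, b=-4, c=3


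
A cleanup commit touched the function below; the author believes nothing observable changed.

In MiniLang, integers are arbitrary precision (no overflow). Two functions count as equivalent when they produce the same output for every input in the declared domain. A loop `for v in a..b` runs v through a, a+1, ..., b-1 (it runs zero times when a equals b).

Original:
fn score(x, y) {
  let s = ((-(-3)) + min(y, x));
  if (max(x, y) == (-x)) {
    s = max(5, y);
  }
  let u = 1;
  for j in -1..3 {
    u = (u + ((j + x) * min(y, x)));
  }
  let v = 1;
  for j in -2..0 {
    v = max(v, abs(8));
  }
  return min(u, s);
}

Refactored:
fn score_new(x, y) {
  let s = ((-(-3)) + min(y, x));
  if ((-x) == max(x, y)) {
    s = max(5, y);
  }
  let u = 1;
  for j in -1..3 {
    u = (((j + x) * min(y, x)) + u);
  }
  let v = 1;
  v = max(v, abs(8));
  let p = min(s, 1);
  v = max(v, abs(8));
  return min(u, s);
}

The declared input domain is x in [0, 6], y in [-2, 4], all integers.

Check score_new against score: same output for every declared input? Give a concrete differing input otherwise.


This is a faithful refactor — statement counts differ; and min/max/abs usage differs; and local variable names differ; and loop structure differs; and constant usage differs, but the computed results match everywhere.
One worked example (x=1, y=2) — score: s=4, then (max(x, y) == (-x)) is false, then u=1, then (j=-1), then u=1, then (j=0), then u=2, then (j=1), then u=4, then (j=2), then u=7, then v=1, then (j=-2), then v=8, then (j=-1), then v=8, then returns 4; score_new: s=4, then ((-x) == max(x, y)) is false, then u=1, then (j=-1), then u=1, then (j=0), then u=2, then (j=1), then u=4, then (j=2), then u=7, then v=1, then v=8, then p=1, then v=8, then returns 4; agreement on 4.
Across all 49 domain points the two functions coincide.
verdict: equivalent


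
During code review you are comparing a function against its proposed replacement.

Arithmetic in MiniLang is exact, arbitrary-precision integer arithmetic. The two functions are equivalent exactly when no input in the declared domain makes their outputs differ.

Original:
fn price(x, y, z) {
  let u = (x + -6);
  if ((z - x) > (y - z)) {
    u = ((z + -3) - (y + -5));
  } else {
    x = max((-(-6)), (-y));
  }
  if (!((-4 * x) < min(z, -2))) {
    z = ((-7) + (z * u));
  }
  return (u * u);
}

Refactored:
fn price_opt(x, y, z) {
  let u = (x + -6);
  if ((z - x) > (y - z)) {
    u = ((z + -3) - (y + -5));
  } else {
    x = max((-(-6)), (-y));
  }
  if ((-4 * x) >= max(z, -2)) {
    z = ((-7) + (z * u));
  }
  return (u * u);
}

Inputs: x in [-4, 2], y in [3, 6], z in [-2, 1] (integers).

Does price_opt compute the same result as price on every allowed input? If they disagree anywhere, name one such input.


Equivalent. The edit looks behavioral (`min(z, -2)` became `max(z, -2)`), but over these ranges it never changes the outcome.
Sweeping the whole domain (112 inputs) finds no disagreement.
Spot check at x=-4, y=6, z=0 — price: u becomes -10; next ((z - x) > (y - z)) evaluates to false; next x becomes 6; next (!((-4 * x) < min(z, -2))) evaluates to false; next final value 100. price_opt: u becomes -10; next ((z - x) > (y - z)) evaluates to false; next x becomes 6; next ((-4 * x) >= max(z, -2)) evaluates to false; next final value 100. Both give 100.
verdict: equivalent


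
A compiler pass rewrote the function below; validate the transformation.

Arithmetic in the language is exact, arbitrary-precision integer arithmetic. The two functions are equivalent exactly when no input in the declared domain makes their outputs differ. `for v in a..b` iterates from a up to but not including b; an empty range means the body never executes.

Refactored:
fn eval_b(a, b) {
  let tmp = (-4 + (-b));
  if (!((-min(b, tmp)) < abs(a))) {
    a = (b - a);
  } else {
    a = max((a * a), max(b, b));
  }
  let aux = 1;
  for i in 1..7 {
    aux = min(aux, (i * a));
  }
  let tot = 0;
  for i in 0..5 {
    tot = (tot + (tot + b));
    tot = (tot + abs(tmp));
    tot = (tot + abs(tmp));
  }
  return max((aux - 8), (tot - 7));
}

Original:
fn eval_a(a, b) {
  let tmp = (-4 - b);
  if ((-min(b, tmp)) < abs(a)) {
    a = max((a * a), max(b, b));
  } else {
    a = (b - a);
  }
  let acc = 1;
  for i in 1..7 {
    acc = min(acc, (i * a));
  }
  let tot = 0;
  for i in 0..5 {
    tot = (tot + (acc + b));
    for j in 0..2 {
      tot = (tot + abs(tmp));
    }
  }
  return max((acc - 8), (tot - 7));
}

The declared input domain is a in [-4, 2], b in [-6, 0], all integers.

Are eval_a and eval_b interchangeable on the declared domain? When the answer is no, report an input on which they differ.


There is a counterexample at a=-4, b=-2: 8 on one side, 55 on the other.
eval_a: tmp becomes -2; next ((-min(b, tmp)) < abs(a)) evaluates to true; next a becomes 16; next acc becomes 1; next at i=1:; next acc becomes 1; next at i=2:; next acc becomes 1; next at i=3:; next acc becomes 1; next at i=4:; next acc becomes 1; next at i=5:; next acc becomes 1; next at i=6:; next acc becomes 1; next tot becomes 0; next at i=0:; next tot becomes -1; next at j=0:; next tot becomes 1; next at j=1:; next tot becomes 3; next at i=1:; next tot becomes 2; next at j=0:; next tot becomes 4; next at j=1:; next tot becomes 6; next at i=2:; next tot becomes 5; next at j=0:; next tot becomes 7; next at j=1:; next tot becomes 9; next at i=3:; next tot becomes 8; next at j=0:; next tot becomes 10; next at j=1:; next tot becomes 12; next at i=4:; next tot becomes 11; next at j=0:; next tot becomes 13; next at j=1:; next tot becomes 15; next final value 8
eval_b: tmp becomes -2; next (!((-min(b, tmp)) < abs(a))) evaluates to false; next a becomes 16; next aux becomes 1; next at i=1:; next aux becomes 1; next at i=2:; next aux becomes 1; next at i=3:; next aux becomes 1; next at i=4:; next aux becomes 1; next at i=5:; next aux becomes 1; next at i=6:; next aux becomes 1; next tot becomes 0; next at i=0:; next tot becomes -2; next tot becomes 0; next tot becomes 2; next at i=1:; next tot becomes 2; next tot becomes 4; next tot becomes 6; next at i=2:; next tot becomes 10; next tot becomes 12; next tot becomes 14; next at i=3:; next tot becomes 26; next tot becomes 28; next tot becomes 30; next at i=4:; next tot becomes 58; next tot becomes 60; next tot becomes 62; next final value 55
verdict: not equivalent; witness: a=-4, b=-2


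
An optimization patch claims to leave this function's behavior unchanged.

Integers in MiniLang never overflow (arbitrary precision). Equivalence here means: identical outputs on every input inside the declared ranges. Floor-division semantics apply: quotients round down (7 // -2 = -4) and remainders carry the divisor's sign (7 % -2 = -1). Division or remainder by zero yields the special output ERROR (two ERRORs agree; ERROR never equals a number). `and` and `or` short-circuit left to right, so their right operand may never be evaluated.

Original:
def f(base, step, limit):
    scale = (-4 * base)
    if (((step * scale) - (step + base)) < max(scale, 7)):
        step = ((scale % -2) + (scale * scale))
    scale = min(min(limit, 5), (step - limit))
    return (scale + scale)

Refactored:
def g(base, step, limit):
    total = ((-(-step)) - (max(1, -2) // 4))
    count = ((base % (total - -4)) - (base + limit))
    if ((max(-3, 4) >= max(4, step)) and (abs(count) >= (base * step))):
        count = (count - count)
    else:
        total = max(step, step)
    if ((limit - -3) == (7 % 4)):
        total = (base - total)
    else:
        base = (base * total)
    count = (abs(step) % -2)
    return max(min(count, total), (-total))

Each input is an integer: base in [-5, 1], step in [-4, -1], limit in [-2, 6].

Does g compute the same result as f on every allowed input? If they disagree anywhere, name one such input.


There is a counterexample at base=-5, step=-4, limit=-2: -4 on one side, ERROR on the other.
f: scale := 20 | (((step * scale) - (step + base)) < max(scale, 7)): true | step := 400 | scale := -2 | result -4
g: total := -4 | divide-by-zero, output ERROR
verdict: not equivalent; witness: base=-5, step=-4, limit=-2


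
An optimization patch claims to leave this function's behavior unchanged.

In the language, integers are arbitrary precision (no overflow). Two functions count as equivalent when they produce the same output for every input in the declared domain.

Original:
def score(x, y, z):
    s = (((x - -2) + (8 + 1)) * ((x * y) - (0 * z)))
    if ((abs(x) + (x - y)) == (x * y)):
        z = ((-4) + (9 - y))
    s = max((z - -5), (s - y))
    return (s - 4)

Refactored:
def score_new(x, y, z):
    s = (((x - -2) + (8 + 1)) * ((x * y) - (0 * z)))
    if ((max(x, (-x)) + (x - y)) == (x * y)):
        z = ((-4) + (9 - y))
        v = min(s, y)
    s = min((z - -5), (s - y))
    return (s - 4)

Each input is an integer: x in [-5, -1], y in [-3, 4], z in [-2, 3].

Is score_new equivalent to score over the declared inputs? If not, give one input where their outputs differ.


Consider the input x=-5, y=-3, z=-2.
score: s becomes 90; next ((abs(x) + (x - y)) == (x * y)) evaluates to false; next s becomes 93; next final value 89
score_new: s becomes 90; next ((max(x, (-x)) + (x - y)) == (x * y)) evaluates to false; next s becomes 3; next final value -1
89 and -1 differ, so these are not the same function on this domain.
verdict: not equivalent; witness: x=-5, y=-3, z=-2


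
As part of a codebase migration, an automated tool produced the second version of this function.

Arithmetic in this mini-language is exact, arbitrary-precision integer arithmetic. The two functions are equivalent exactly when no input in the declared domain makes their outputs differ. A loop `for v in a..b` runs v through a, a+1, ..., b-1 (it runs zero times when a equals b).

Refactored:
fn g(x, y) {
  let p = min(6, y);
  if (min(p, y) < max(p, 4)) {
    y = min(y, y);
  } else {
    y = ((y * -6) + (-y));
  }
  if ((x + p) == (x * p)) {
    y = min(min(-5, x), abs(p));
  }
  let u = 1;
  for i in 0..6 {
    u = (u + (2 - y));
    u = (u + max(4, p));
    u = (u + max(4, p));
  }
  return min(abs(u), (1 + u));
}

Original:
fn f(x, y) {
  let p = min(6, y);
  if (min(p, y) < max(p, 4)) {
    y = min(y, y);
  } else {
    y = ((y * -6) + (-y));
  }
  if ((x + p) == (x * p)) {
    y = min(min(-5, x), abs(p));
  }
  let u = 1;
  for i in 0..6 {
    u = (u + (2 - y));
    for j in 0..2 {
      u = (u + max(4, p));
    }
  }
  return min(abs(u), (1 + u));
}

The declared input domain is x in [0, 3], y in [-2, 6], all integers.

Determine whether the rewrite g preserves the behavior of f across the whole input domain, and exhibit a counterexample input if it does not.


This is a faithful refactor — loop structure differs; min/max/abs usage differs; constant usage differs; arithmetic usage differs; local variable names differ, but the computed results match everywhere.
Tracing x=1, y=5: f: p becomes 5; next (min(p, y) < max(p, 4)) evaluates to false; next y becomes -35; next ((x + p) == (x * p)) evaluates to false; next u becomes 1; next at i=0:; next u becomes 38; next at j=0:; next u becomes 43; next at j=1:; next u becomes 48; next at i=1:; next u becomes 85; next at j=0:; next u becomes 90; next at j=1:; next u becomes 95; next at i=2:; next u becomes 132; next at j=0:; next u becomes 137; next at j=1:; next u becomes 142; next at i=3:; next u becomes 179; next at j=0:; next u becomes 184; next at j=1:; next u becomes 189; next at i=4:; next u becomes 226; next at j=0:; next u becomes 231; next at j=1:; next u becomes 236; next at i=5:; next u becomes 273; next at j=0:; next u becomes 278; next at j=1:; next u becomes 283; next final value 283 | g: p becomes 5; next (min(p, y) < max(p, 4)) evaluates to false; next y becomes -35; next ((x + p) == (x * p)) evaluates to false; next u becomes 1; next at i=0:; next u becomes 38; next u becomes 43; next u becomes 48; next at i=1:; next u becomes 85; next u becomes 90; next u becomes 95; next at i=2:; next u becomes 132; next u becomes 137; next u becomes 142; next at i=3:; next u becomes 179; next u becomes 184; next u becomes 189; next at i=4:; next u becomes 226; next u becomes 231; next u becomes 236; next at i=5:; next u becomes 273; next u becomes 278; next u becomes 283; next final value 283 — matching result 283.
Every one of the 36 inputs gives matching results.
verdict: equivalent


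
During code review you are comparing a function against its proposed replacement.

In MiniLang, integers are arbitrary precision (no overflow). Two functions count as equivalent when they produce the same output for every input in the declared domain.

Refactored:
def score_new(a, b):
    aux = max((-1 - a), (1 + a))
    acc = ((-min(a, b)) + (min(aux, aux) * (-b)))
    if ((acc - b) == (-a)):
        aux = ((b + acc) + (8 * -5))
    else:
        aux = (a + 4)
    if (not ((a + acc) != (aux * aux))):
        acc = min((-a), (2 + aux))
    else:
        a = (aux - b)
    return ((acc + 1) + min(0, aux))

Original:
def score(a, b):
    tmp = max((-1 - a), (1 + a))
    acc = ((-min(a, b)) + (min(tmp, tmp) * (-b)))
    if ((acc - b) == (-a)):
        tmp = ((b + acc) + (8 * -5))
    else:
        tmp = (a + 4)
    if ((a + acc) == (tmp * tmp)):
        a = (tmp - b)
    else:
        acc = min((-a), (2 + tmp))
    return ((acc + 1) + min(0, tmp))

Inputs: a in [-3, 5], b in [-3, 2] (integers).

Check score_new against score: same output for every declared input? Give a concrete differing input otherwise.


On input a=-3, b=-3, score returns 4 while score_new returns 10.
verdict: not equivalent; witness: a=-3, b=-3


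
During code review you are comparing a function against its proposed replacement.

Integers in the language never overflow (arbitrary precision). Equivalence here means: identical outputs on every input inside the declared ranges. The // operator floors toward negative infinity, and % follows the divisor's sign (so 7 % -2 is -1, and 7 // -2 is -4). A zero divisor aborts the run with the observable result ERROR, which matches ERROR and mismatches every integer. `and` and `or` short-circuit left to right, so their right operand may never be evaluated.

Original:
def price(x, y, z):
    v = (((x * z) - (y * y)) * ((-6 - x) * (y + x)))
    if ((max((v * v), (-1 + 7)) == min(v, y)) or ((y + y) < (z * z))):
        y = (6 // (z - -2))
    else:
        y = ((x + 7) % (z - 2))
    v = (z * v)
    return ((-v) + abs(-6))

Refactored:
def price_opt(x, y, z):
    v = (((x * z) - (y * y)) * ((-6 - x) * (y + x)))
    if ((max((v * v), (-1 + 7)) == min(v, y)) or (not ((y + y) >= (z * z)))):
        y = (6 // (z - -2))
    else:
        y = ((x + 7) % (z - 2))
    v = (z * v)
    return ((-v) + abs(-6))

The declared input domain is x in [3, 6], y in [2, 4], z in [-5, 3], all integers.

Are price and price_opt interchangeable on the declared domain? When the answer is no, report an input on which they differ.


Reading the diff, among the changes: comparison usage differs, plus boolean connective usage differs.
Spot check at x=6, y=3, z=0 — price: v = 972; ((max((v * v), (-1 + 7)) == min(v, y)) or ((y + y) < (z * z))) -> false; y = -1; v = 0; return 6. price_opt: v = 972; ((max((v * v), (-1 + 7)) == min(v, y)) or (not ((y + y) >= (z * z)))) -> false; y = -1; v = 0; return 6. Both give 6.
Checked all 108 inputs in the declared domain: the outputs agree on every one.
verdict: equivalent


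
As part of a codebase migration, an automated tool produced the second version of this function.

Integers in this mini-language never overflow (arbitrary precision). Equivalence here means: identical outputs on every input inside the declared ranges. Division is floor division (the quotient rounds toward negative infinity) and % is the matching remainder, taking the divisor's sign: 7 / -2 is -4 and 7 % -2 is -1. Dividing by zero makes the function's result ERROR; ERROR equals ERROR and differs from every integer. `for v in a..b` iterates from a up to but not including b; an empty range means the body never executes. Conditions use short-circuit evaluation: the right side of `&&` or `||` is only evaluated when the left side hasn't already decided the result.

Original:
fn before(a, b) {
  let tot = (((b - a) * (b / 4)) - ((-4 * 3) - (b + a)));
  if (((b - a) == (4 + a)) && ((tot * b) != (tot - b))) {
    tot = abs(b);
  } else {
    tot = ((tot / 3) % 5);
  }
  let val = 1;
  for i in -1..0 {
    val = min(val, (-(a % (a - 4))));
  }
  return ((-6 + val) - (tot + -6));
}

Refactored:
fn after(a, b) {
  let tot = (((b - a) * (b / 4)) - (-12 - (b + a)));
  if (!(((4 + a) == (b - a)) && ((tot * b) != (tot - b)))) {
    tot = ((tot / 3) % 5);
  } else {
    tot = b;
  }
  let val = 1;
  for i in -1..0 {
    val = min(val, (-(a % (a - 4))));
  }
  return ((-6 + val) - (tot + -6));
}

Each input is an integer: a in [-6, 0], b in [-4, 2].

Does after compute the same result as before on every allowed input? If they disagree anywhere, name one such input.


There is a counterexample at a=-4, b=-4: -3 on one side, 5 on the other.
before: tot := 4 | (((b - a) == (4 + a)) && ((tot * b) != (tot - b))): true | tot := 4 | val := 1 | iter i=-1: | val := 1 | result -3
after: tot := 4 | (!(((4 + a) == (b - a)) && ((tot * b) != (tot - b)))): false | tot := -4 | val := 1 | iter i=-1: | val := 1 | result 5
verdict: not equivalent; witness: a=-4, b=-4


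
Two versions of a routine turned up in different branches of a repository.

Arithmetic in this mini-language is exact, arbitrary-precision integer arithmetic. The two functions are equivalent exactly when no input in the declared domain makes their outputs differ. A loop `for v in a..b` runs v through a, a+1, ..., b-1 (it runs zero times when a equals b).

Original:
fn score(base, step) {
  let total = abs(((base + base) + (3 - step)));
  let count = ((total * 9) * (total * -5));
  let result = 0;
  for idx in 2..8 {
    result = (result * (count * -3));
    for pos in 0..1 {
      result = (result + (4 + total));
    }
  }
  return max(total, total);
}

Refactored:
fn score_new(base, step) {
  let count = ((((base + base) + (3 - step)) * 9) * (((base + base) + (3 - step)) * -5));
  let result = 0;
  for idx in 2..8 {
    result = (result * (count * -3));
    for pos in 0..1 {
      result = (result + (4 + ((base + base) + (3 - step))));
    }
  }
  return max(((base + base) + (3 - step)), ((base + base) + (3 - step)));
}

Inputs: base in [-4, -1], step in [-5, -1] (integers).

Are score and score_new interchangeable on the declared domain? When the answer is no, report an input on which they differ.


base=-4, step=-4 yields 1 from score but -1 from score_new.
verdict: not equivalent; witness: base=-4, step=-4


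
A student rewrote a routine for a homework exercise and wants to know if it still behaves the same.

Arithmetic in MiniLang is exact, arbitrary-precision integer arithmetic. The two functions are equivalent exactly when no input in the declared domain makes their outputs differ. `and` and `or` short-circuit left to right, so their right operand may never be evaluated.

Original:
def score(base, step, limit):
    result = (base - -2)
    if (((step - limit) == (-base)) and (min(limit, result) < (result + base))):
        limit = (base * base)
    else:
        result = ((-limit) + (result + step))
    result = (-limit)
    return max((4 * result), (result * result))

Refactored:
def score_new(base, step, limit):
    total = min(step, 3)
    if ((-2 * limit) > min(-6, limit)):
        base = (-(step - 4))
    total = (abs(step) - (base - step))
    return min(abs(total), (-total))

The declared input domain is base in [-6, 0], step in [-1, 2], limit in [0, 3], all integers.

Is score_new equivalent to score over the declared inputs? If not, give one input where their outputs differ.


base=-6, step=-1, limit=0 yields 0 from score but 5 from score_new.
verdict: not equivalent; witness: base=-6, step=-1, limit=0
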